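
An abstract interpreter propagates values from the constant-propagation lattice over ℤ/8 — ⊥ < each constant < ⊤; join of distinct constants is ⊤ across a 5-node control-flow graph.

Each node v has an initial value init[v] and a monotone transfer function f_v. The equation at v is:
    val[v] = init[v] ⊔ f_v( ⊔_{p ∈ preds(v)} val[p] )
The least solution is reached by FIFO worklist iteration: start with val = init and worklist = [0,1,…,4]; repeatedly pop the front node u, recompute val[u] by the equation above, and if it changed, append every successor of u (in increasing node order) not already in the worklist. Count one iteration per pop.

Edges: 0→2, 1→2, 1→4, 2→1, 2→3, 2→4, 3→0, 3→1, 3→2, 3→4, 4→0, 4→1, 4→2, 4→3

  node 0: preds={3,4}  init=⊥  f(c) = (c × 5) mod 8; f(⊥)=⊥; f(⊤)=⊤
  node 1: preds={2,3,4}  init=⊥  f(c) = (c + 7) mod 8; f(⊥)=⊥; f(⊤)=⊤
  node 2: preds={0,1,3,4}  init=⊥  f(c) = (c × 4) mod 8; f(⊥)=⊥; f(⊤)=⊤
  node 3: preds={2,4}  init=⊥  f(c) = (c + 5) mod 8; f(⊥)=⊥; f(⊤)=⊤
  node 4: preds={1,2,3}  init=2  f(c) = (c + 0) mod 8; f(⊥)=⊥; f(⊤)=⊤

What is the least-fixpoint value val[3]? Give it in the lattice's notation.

⊤

Worklist (10 pops):
  #1 pop 0: in=2 → 2 (was ⊥); enqueue []
  #2 pop 1: in=2 → 1 (was ⊥); enqueue []
  #3 pop 2: in=⊤ → ⊤ (was ⊥); enqueue [1]
  #4 pop 3: in=⊤ → ⊤ (was ⊥); enqueue [0,2]
  #5 pop 4: in=⊤ → ⊤ (was 2); enqueue [3]
  #6 pop 1: in=⊤ → ⊤ (was 1); enqueue [4]
  #7 pop 0: in=⊤ → ⊤ (was 2); enqueue []
  #8 pop 2: in=⊤ → ⊤ (no change)
  #9 pop 3: in=⊤ → ⊤ (no change)
  #10 pop 4: in=⊤ → ⊤ (no change)

Fixpoint:
  val[0] = ⊤
  val[1] = ⊤
  val[2] = ⊤
  val[3] = ⊤
  val[4] = ⊤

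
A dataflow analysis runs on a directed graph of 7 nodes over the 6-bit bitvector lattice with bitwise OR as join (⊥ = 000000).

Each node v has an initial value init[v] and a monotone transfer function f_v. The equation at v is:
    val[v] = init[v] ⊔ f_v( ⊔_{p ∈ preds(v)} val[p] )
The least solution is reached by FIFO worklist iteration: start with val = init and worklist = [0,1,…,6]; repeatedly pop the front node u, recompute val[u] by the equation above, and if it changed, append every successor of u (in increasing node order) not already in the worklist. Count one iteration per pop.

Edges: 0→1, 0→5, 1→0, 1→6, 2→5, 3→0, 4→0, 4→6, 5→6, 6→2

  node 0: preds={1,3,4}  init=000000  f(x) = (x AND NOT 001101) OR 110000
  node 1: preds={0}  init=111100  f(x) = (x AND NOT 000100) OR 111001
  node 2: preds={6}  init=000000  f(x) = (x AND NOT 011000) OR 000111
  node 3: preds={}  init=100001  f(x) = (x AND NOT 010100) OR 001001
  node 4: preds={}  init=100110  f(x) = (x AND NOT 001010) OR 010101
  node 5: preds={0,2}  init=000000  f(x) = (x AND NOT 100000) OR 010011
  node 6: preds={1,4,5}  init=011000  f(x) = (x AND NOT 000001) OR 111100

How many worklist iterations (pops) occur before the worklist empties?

10

Iteration log — 10 steps:
  step 1. node 0  ⊔preds=111111  new=110010  old=000000  +wl: 
  step 2. node 1  ⊔preds=110010  new=111111  old=111100  +wl: 0
  step 3. node 2  ⊔preds=011000  new=000111  old=000000  +wl: 
  step 4. node 3  ⊔preds=000000  new=101001  old=100001  +wl: 
  step 5. node 4  ⊔preds=000000  new=110111  old=100110  +wl: 
  step 6. node 5  ⊔preds=110111  new=010111  old=000000  +wl: 
  step 7. node 6  ⊔preds=111111  new=111110  old=011000  +wl: 2
  step 8. node 0  ⊔preds=111111  new=110010  stable
  step 9. node 2  ⊔preds=111110  new=100111  old=000111  +wl: 5
  step 10. node 5  ⊔preds=110111  new=010111  stable

Least fixpoint reached:
  node 0: 110010
  node 1: 111111
  node 2: 100111
  node 3: 101001
  node 4: 110111
  node 5: 010111
  node 6: 111110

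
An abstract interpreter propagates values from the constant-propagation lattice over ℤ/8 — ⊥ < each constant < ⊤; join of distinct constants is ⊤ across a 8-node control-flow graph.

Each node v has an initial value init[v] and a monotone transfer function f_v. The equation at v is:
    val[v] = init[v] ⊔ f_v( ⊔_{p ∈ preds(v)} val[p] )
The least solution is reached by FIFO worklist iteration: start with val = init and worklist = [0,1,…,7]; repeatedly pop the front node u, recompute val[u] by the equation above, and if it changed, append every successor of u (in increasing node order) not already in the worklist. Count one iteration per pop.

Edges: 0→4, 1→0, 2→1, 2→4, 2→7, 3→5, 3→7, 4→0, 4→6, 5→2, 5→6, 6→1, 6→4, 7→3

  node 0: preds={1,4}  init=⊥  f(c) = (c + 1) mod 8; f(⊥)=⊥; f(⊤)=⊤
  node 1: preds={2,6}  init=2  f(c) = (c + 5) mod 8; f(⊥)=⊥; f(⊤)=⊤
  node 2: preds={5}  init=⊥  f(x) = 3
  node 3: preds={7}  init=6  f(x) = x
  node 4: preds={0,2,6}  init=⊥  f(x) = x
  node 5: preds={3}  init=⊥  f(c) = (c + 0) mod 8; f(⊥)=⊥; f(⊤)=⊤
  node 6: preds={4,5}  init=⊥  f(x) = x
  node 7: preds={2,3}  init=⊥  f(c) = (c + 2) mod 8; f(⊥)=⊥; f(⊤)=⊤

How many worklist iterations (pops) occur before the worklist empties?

Worklist (19 pops):
  #1 pop 0: in=2 → 3 (was ⊥); enqueue []
  #2 pop 1: in=⊥ → 2 (no change)
  #3 pop 2: in=⊥ → 3 (was ⊥); enqueue [1]
  #4 pop 3: in=⊥ → 6 (no change)
  #5 pop 4: in=3 → 3 (was ⊥); enqueue [0]
  #6 pop 5: in=6 → 6 (was ⊥); enqueue [2]
  #7 pop 6: in=⊤ → ⊤ (was ⊥); enqueue [4]
  #8 pop 7: in=⊤ → ⊤ (was ⊥); enqueue [3]
  #9 pop 1: in=⊤ → ⊤ (was 2); enqueue []
  #10 pop 0: in=⊤ → ⊤ (was 3); enqueue []
  #11 pop 2: in=6 → 3 (no change)
  #12 pop 4: in=⊤ → ⊤ (was 3); enqueue [0,6]
  #13 pop 3: in=⊤ → ⊤ (was 6); enqueue [5,7]
  #14 pop 0: in=⊤ → ⊤ (no change)
  #15 pop 6: in=⊤ → ⊤ (no change)
  #16 pop 5: in=⊤ → ⊤ (was 6); enqueue [2,6]
  #17 pop 7: in=⊤ → ⊤ (no change)
  #18 pop 2: in=⊤ → 3 (no change)
  #19 pop 6: in=⊤ → ⊤ (no change)

Fixpoint:
  val[0] = ⊤
  val[1] = ⊤
  val[2] = 3
  val[3] = ⊤
  val[4] = ⊤
  val[5] = ⊤
  val[6] = ⊤
  val[7] = ⊤

19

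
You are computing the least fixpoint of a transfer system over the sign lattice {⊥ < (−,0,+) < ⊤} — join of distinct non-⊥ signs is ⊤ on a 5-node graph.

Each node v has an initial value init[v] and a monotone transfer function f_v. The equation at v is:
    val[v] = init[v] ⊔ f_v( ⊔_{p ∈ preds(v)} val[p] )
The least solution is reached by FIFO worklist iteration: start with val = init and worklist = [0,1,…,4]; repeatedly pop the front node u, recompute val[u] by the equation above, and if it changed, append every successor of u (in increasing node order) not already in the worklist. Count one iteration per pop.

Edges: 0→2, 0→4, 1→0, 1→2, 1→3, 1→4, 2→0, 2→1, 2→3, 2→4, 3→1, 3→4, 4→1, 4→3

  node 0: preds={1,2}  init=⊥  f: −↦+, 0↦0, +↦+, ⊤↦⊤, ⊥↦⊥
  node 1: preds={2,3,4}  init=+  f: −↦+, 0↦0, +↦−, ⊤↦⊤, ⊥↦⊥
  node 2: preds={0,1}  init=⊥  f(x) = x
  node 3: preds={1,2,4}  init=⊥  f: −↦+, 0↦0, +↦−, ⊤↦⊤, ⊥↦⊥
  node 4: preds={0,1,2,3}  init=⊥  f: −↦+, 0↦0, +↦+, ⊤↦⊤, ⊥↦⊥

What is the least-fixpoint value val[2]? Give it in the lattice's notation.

Iteration log — 14 steps:
  step 1. node 0  ⊔preds=+  new=+  old=⊥  +wl: 
  step 2. node 1  ⊔preds=⊥  new=+  stable
  step 3. node 2  ⊔preds=+  new=+  old=⊥  +wl: 0,1
  step 4. node 3  ⊔preds=+  new=−  old=⊥  +wl: 
  step 5. node 4  ⊔preds=⊤  new=⊤  old=⊥  +wl: 3
  step 6. node 0  ⊔preds=+  new=+  stable
  step 7. node 1  ⊔preds=⊤  new=⊤  old=+  +wl: 0,2,4
  step 8. node 3  ⊔preds=⊤  new=⊤  old=−  +wl: 1
  step 9. node 0  ⊔preds=⊤  new=⊤  old=+  +wl: 
  step 10. node 2  ⊔preds=⊤  new=⊤  old=+  +wl: 0,3
  step 11. node 4  ⊔preds=⊤  new=⊤  stable
  step 12. node 1  ⊔preds=⊤  new=⊤  stable
  step 13. node 0  ⊔preds=⊤  new=⊤  stable
  step 14. node 3  ⊔preds=⊤  new=⊤  stable

Least fixpoint reached:
  node 0: ⊤
  node 1: ⊤
  node 2: ⊤
  node 3: ⊤
  node 4: ⊤

⊤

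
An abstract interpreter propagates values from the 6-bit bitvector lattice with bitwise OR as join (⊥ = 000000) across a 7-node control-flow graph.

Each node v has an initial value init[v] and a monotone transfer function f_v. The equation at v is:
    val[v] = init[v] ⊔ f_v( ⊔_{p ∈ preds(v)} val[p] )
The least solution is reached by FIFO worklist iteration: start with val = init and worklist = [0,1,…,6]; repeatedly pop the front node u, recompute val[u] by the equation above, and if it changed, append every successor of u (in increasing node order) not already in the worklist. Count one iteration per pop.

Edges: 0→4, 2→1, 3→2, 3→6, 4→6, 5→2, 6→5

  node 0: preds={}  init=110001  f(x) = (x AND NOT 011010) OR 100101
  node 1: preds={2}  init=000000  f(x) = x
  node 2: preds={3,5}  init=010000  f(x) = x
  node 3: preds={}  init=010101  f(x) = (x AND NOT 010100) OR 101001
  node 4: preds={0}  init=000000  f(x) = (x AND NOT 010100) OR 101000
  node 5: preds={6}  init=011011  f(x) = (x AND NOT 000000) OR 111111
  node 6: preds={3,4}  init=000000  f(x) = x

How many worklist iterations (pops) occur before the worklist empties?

Trace (11 dequeues):
  [1] u=0 | in 000000 | out 110101 | prev 110001 | push {}
  [2] u=1 | in 010000 | out 010000 | prev 000000 | push {}
  [3] u=2 | in 011111 | out 011111 | prev 010000 | push {1}
  [4] u=3 | in 000000 | out 111101 | prev 010101 | push {2}
  [5] u=4 | in 110101 | out 101001 | prev 000000 | push {}
  [6] u=5 | in 000000 | out 111111 | prev 011011 | push {}
  [7] u=6 | in 111101 | out 111101 | prev 000000 | push {5}
  [8] u=1 | in 011111 | out 011111 | prev 010000 | push {}
  [9] u=2 | in 111111 | out 111111 | prev 011111 | push {1}
  [10] u=5 | in 111101 | out 111111 | ==
  [11] u=1 | in 111111 | out 111111 | prev 011111 | push {}

Converged values:
  [0] 110101
  [1] 111111
  [2] 111111
  [3] 111101
  [4] 101001
  [5] 111111
  [6] 111101

11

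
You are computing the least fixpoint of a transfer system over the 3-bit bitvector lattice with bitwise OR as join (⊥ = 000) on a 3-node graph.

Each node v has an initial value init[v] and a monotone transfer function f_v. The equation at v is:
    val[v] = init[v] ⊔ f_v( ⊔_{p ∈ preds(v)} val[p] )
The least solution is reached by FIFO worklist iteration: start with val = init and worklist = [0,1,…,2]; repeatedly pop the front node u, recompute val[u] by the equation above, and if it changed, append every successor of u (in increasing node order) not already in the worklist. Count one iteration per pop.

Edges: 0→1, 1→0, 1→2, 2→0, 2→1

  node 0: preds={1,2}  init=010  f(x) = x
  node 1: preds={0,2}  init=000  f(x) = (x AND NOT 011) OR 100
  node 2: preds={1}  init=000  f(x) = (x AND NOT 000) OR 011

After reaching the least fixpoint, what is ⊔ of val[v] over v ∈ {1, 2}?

Iteration log — 5 steps:
  step 1. node 0  ⊔preds=000  new=010  stable
  step 2. node 1  ⊔preds=010  new=100  old=000  +wl: 0
  step 3. node 2  ⊔preds=100  new=111  old=000  +wl: 1
  step 4. node 0  ⊔preds=111  new=111  old=010  +wl: 
  step 5. node 1  ⊔preds=111  new=100  stable

Least fixpoint reached:
  node 0: 111
  node 1: 100
  node 2: 111

111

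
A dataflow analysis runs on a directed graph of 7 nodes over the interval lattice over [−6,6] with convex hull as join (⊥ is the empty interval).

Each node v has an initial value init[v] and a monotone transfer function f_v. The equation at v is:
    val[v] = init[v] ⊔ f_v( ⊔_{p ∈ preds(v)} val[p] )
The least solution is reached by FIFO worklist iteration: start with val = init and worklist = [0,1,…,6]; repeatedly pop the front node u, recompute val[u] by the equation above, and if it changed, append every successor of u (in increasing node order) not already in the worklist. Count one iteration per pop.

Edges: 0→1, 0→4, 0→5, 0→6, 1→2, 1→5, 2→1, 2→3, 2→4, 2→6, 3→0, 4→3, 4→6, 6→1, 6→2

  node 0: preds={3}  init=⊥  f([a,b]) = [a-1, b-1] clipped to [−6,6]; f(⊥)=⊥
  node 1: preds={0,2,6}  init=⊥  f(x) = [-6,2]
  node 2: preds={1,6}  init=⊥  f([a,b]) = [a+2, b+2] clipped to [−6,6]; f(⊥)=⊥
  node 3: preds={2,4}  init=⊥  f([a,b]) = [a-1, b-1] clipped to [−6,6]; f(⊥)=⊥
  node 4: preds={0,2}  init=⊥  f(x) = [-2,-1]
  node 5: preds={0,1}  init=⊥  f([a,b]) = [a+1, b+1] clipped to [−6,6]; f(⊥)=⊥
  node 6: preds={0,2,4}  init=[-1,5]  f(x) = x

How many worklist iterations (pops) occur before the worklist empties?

Worklist (17 pops):
  #1 pop 0: in=⊥ → ⊥ (no change)
  #2 pop 1: in=[-1,5] → [-6,2] (was ⊥); enqueue []
  #3 pop 2: in=[-6,5] → [-4,6] (was ⊥); enqueue [1]
  #4 pop 3: in=[-4,6] → [-5,5] (was ⊥); enqueue [0]
  #5 pop 4: in=[-4,6] → [-2,-1] (was ⊥); enqueue [3]
  #6 pop 5: in=[-6,2] → [-5,3] (was ⊥); enqueue []
  #7 pop 6: in=[-4,6] → [-4,6] (was [-1,5]); enqueue [2]
  #8 pop 1: in=[-4,6] → [-6,2] (no change)
  #9 pop 0: in=[-5,5] → [-6,4] (was ⊥); enqueue [1,4,5,6]
  #10 pop 3: in=[-4,6] → [-5,5] (no change)
  #11 pop 2: in=[-6,6] → [-4,6] (no change)
  #12 pop 1: in=[-6,6] → [-6,2] (no change)
  #13 pop 4: in=[-6,6] → [-2,-1] (no change)
  #14 pop 5: in=[-6,4] → [-5,5] (was [-5,3]); enqueue []
  #15 pop 6: in=[-6,6] → [-6,6] (was [-4,6]); enqueue [1,2]
  #16 pop 1: in=[-6,6] → [-6,2] (no change)
  #17 pop 2: in=[-6,6] → [-4,6] (no change)

Fixpoint:
  val[0] = [-6,4]
  val[1] = [-6,2]
  val[2] = [-4,6]
  val[3] = [-5,5]
  val[4] = [-2,-1]
  val[5] = [-5,5]
  val[6] = [-6,6]

17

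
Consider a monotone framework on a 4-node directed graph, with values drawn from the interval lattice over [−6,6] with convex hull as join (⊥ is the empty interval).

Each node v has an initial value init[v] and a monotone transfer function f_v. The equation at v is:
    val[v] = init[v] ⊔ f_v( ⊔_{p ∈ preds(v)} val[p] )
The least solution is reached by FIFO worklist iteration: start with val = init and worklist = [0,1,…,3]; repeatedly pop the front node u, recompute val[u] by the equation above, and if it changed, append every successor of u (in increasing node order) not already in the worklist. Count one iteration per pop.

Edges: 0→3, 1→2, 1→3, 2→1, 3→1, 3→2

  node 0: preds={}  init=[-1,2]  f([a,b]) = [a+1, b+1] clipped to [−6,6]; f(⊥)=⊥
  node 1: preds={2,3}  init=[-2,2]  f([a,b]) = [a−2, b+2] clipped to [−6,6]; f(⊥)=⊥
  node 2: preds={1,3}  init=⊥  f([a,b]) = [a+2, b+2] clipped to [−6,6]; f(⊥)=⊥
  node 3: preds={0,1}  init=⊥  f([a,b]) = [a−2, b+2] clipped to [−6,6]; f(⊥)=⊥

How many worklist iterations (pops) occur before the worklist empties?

9

Iteration log — 9 steps:
  step 1. node 0  ⊔preds=⊥  new=[-1,2]  stable
  step 2. node 1  ⊔preds=⊥  new=[-2,2]  stable
  step 3. node 2  ⊔preds=[-2,2]  new=[0,4]  old=⊥  +wl: 1
  step 4. node 3  ⊔preds=[-2,2]  new=[-4,4]  old=⊥  +wl: 2
  step 5. node 1  ⊔preds=[-4,4]  new=[-6,6]  old=[-2,2]  +wl: 3
  step 6. node 2  ⊔preds=[-6,6]  new=[-4,6]  old=[0,4]  +wl: 1
  step 7. node 3  ⊔preds=[-6,6]  new=[-6,6]  old=[-4,4]  +wl: 2
  step 8. node 1  ⊔preds=[-6,6]  new=[-6,6]  stable
  step 9. node 2  ⊔preds=[-6,6]  new=[-4,6]  stable

Least fixpoint reached:
  node 0: [-1,2]
  node 1: [-6,6]
  node 2: [-4,6]
  node 3: [-6,6]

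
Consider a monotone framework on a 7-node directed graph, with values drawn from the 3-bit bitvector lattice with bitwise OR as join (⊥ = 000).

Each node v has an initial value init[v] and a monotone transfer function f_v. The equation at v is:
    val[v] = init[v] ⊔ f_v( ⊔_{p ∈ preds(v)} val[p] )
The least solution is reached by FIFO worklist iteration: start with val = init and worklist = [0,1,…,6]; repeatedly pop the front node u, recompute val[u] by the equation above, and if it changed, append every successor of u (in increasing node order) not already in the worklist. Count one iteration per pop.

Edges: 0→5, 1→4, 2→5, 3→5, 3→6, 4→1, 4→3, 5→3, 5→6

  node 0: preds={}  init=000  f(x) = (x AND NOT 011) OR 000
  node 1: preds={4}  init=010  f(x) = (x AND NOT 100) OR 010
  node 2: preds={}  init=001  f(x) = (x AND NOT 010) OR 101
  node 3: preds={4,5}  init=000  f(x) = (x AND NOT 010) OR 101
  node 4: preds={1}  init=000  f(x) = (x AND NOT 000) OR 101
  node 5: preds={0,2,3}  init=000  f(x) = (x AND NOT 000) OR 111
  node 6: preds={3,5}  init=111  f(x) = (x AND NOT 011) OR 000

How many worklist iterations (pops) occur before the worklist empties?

10

Worklist (10 pops):
  #1 pop 0: in=000 → 000 (no change)
  #2 pop 1: in=000 → 010 (no change)
  #3 pop 2: in=000 → 101 (was 001); enqueue []
  #4 pop 3: in=000 → 101 (was 000); enqueue []
  #5 pop 4: in=010 → 111 (was 000); enqueue [1,3]
  #6 pop 5: in=101 → 111 (was 000); enqueue []
  #7 pop 6: in=111 → 111 (no change)
  #8 pop 1: in=111 → 011 (was 010); enqueue [4]
  #9 pop 3: in=111 → 101 (no change)
  #10 pop 4: in=011 → 111 (no change)

Fixpoint:
  val[0] = 000
  val[1] = 011
  val[2] = 101
  val[3] = 101
  val[4] = 111
  val[5] = 111
  val[6] = 111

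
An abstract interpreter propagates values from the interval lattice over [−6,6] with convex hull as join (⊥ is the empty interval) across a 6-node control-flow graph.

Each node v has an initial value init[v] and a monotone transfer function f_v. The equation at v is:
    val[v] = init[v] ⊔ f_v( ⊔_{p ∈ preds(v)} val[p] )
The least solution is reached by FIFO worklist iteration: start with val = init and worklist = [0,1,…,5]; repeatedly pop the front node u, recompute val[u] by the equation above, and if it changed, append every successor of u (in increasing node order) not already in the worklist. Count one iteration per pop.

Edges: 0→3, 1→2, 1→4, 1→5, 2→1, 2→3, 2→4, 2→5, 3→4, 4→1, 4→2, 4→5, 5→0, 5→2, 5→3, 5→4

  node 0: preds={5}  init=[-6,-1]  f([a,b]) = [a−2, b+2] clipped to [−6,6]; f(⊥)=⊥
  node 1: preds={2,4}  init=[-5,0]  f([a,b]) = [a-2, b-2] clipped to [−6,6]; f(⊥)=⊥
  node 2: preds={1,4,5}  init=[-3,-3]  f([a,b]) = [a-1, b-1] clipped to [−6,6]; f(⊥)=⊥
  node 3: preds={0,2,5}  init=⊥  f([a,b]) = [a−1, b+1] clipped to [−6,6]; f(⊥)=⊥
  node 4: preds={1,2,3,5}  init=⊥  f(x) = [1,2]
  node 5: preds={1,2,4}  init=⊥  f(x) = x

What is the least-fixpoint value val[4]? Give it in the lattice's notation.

[1,2]

Trace (13 dequeues):
  [1] u=0 | in ⊥ | out [-6,-1] | ==
  [2] u=1 | in [-3,-3] | out [-5,0] | ==
  [3] u=2 | in [-5,0] | out [-6,-1] | prev [-3,-3] | push {1}
  [4] u=3 | in [-6,-1] | out [-6,0] | prev ⊥ | push {}
  [5] u=4 | in [-6,0] | out [1,2] | prev ⊥ | push {2}
  [6] u=5 | in [-6,2] | out [-6,2] | prev ⊥ | push {0,3,4}
  [7] u=1 | in [-6,2] | out [-6,0] | prev [-5,0] | push {5}
  [8] u=2 | in [-6,2] | out [-6,1] | prev [-6,-1] | push {1}
  [9] u=0 | in [-6,2] | out [-6,4] | prev [-6,-1] | push {}
  [10] u=3 | in [-6,4] | out [-6,5] | prev [-6,0] | push {}
  [11] u=4 | in [-6,5] | out [1,2] | ==
  [12] u=5 | in [-6,2] | out [-6,2] | ==
  [13] u=1 | in [-6,2] | out [-6,0] | ==

Converged values:
  [0] [-6,4]
  [1] [-6,0]
  [2] [-6,1]
  [3] [-6,5]
  [4] [1,2]
  [5] [-6,2]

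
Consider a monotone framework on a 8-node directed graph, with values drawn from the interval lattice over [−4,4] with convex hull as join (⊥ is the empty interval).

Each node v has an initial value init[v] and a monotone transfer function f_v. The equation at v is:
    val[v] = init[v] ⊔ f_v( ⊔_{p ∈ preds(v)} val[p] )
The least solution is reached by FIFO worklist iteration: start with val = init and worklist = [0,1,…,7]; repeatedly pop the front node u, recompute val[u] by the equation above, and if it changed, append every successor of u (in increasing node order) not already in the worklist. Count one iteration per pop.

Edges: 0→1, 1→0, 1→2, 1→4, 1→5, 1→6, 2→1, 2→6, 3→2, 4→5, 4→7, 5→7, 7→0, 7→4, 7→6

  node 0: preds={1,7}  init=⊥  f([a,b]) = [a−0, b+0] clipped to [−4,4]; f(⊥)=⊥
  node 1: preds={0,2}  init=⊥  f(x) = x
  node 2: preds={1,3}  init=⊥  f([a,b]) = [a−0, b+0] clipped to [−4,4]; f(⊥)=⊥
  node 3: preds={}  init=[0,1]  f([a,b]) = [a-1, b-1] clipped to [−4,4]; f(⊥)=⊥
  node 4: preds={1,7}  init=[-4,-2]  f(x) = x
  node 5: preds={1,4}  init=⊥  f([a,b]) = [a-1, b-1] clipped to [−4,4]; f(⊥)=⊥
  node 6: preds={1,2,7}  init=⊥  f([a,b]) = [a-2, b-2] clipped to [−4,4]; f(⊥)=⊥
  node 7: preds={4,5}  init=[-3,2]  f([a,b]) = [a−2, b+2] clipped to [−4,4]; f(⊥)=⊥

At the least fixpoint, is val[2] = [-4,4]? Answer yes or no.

yes

Iteration log — 18 steps:
  step 1. node 0  ⊔preds=[-3,2]  new=[-3,2]  old=⊥  +wl: 
  step 2. node 1  ⊔preds=[-3,2]  new=[-3,2]  old=⊥  +wl: 0
  step 3. node 2  ⊔preds=[-3,2]  new=[-3,2]  old=⊥  +wl: 1
  step 4. node 3  ⊔preds=⊥  new=[0,1]  stable
  step 5. node 4  ⊔preds=[-3,2]  new=[-4,2]  old=[-4,-2]  +wl: 
  step 6. node 5  ⊔preds=[-4,2]  new=[-4,1]  old=⊥  +wl: 
  step 7. node 6  ⊔preds=[-3,2]  new=[-4,0]  old=⊥  +wl: 
  step 8. node 7  ⊔preds=[-4,2]  new=[-4,4]  old=[-3,2]  +wl: 4,6
  step 9. node 0  ⊔preds=[-4,4]  new=[-4,4]  old=[-3,2]  +wl: 
  step 10. node 1  ⊔preds=[-4,4]  new=[-4,4]  old=[-3,2]  +wl: 0,2,5
  step 11. node 4  ⊔preds=[-4,4]  new=[-4,4]  old=[-4,2]  +wl: 7
  step 12. node 6  ⊔preds=[-4,4]  new=[-4,2]  old=[-4,0]  +wl: 
  step 13. node 0  ⊔preds=[-4,4]  new=[-4,4]  stable
  step 14. node 2  ⊔preds=[-4,4]  new=[-4,4]  old=[-3,2]  +wl: 1,6
  step 15. node 5  ⊔preds=[-4,4]  new=[-4,3]  old=[-4,1]  +wl: 
  step 16. node 7  ⊔preds=[-4,4]  new=[-4,4]  stable
  step 17. node 1  ⊔preds=[-4,4]  new=[-4,4]  stable
  step 18. node 6  ⊔preds=[-4,4]  new=[-4,2]  stable

Least fixpoint reached:
  node 0: [-4,4]
  node 1: [-4,4]
  node 2: [-4,4]
  node 3: [0,1]
  node 4: [-4,4]
  node 5: [-4,3]
  node 6: [-4,2]
  node 7: [-4,4]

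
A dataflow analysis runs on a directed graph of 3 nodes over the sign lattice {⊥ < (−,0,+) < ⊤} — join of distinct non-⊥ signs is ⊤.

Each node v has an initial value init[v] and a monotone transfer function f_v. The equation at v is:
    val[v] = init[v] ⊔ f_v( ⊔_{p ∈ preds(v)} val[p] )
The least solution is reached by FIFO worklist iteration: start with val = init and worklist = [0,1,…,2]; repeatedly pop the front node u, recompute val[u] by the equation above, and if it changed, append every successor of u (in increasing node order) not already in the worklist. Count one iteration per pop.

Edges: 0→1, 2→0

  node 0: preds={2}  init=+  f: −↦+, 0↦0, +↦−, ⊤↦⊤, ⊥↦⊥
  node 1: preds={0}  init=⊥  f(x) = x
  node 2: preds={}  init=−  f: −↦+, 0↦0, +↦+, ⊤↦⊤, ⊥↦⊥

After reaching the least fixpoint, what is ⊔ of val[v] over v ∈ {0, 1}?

Worklist (3 pops):
  #1 pop 0: in=− → + (no change)
  #2 pop 1: in=+ → + (was ⊥); enqueue []
  #3 pop 2: in=⊥ → − (no change)

Fixpoint:
  val[0] = +
  val[1] = +
  val[2] = −

+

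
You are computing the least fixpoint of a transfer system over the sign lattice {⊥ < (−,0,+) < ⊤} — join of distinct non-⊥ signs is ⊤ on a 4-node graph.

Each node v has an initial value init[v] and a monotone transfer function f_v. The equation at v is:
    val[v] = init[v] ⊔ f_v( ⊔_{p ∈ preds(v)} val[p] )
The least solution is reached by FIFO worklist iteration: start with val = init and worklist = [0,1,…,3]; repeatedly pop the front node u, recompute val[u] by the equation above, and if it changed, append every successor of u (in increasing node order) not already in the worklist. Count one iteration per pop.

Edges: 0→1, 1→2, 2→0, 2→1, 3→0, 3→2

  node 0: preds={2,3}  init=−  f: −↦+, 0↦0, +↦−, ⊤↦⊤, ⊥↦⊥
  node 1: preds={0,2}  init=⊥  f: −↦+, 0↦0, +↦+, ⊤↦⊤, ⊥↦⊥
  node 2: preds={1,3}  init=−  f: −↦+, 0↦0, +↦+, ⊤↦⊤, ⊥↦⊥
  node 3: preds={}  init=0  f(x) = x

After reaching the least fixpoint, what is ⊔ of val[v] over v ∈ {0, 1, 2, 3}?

⊤

Trace (6 dequeues):
  [1] u=0 | in ⊤ | out ⊤ | prev − | push {}
  [2] u=1 | in ⊤ | out ⊤ | prev ⊥ | push {}
  [3] u=2 | in ⊤ | out ⊤ | prev − | push {0,1}
  [4] u=3 | in ⊥ | out 0 | ==
  [5] u=0 | in ⊤ | out ⊤ | ==
  [6] u=1 | in ⊤ | out ⊤ | ==

Converged values:
  [0] ⊤
  [1] ⊤
  [2] ⊤
  [3] 0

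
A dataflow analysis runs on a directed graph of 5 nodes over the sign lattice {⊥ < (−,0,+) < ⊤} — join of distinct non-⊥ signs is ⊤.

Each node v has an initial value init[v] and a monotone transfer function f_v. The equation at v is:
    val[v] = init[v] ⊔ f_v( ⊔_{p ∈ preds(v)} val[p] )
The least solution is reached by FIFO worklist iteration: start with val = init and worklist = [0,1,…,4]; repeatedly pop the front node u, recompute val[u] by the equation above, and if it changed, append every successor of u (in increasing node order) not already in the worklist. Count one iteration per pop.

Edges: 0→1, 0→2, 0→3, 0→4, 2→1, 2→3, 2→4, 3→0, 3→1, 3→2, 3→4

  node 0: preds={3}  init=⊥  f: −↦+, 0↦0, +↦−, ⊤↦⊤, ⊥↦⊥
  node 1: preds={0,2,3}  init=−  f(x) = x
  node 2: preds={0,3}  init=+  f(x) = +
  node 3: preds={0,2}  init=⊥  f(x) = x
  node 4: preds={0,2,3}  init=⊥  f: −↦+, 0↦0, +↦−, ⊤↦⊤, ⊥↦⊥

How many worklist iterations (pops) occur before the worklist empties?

15

Worklist (15 pops):
  #1 pop 0: in=⊥ → ⊥ (no change)
  #2 pop 1: in=+ → ⊤ (was −); enqueue []
  #3 pop 2: in=⊥ → + (no change)
  #4 pop 3: in=+ → + (was ⊥); enqueue [0,1,2]
  #5 pop 4: in=+ → − (was ⊥); enqueue []
  #6 pop 0: in=+ → − (was ⊥); enqueue [3,4]
  #7 pop 1: in=⊤ → ⊤ (no change)
  #8 pop 2: in=⊤ → + (no change)
  #9 pop 3: in=⊤ → ⊤ (was +); enqueue [0,1,2]
  #10 pop 4: in=⊤ → ⊤ (was −); enqueue []
  #11 pop 0: in=⊤ → ⊤ (was −); enqueue [3,4]
  #12 pop 1: in=⊤ → ⊤ (no change)
  #13 pop 2: in=⊤ → + (no change)
  #14 pop 3: in=⊤ → ⊤ (no change)
  #15 pop 4: in=⊤ → ⊤ (no change)

Fixpoint:
  val[0] = ⊤
  val[1] = ⊤
  val[2] = +
  val[3] = ⊤
  val[4] = ⊤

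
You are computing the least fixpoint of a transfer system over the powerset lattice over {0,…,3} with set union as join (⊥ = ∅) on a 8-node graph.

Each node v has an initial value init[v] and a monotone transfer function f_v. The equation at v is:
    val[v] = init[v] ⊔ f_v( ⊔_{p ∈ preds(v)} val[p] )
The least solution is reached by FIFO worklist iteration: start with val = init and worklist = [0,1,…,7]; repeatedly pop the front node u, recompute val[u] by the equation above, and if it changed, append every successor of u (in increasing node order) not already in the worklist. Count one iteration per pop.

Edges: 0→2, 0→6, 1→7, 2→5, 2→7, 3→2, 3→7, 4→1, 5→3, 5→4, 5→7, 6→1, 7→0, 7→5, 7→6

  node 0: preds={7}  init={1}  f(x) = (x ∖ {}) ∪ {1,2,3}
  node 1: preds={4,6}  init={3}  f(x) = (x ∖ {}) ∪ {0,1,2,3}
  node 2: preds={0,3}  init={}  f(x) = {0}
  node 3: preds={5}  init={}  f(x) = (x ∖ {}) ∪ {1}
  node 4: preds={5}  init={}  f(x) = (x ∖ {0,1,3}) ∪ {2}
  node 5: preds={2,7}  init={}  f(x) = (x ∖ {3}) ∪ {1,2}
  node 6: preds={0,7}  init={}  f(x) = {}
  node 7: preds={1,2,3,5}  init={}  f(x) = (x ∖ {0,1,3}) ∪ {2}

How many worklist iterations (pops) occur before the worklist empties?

17

Trace (17 dequeues):
  [1] u=0 | in {} | out {1,2,3} | prev {1} | push {}
  [2] u=1 | in {} | out {0,1,2,3} | prev {3} | push {}
  [3] u=2 | in {1,2,3} | out {0} | prev {} | push {}
  [4] u=3 | in {} | out {1} | prev {} | push {2}
  [5] u=4 | in {} | out {2} | prev {} | push {1}
  [6] u=5 | in {0} | out {0,1,2} | prev {} | push {3,4}
  [7] u=6 | in {1,2,3} | out {} | ==
  [8] u=7 | in {0,1,2,3} | out {2} | prev {} | push {0,5,6}
  [9] u=2 | in {1,2,3} | out {0} | ==
  [10] u=1 | in {2} | out {0,1,2,3} | ==
  [11] u=3 | in {0,1,2} | out {0,1,2} | prev {1} | push {2,7}
  [12] u=4 | in {0,1,2} | out {2} | ==
  [13] u=0 | in {2} | out {1,2,3} | ==
  [14] u=5 | in {0,2} | out {0,1,2} | ==
  [15] u=6 | in {1,2,3} | out {} | ==
  [16] u=2 | in {0,1,2,3} | out {0} | ==
  [17] u=7 | in {0,1,2,3} | out {2} | ==

Converged values:
  [0] {1,2,3}
  [1] {0,1,2,3}
  [2] {0}
  [3] {0,1,2}
  [4] {2}
  [5] {0,1,2}
  [6] {}
  [7] {2}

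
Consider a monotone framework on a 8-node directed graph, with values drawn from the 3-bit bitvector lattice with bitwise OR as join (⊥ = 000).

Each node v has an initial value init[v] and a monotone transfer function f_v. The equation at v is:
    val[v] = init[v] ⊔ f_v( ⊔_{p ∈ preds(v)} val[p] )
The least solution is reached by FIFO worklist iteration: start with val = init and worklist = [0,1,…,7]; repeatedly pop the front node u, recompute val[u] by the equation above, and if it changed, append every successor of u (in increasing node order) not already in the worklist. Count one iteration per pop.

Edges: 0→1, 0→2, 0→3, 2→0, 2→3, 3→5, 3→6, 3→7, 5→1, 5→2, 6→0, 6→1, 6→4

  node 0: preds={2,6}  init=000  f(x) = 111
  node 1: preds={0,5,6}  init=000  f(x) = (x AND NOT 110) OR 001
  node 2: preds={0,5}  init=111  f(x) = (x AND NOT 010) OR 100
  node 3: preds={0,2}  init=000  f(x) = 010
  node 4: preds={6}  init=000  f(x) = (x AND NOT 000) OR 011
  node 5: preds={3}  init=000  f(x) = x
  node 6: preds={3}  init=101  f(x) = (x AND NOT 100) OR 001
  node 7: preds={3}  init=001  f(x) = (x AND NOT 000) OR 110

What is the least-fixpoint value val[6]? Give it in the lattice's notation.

111

Worklist (12 pops):
  #1 pop 0: in=111 → 111 (was 000); enqueue []
  #2 pop 1: in=111 → 001 (was 000); enqueue []
  #3 pop 2: in=111 → 111 (no change)
  #4 pop 3: in=111 → 010 (was 000); enqueue []
  #5 pop 4: in=101 → 111 (was 000); enqueue []
  #6 pop 5: in=010 → 010 (was 000); enqueue [1,2]
  #7 pop 6: in=010 → 111 (was 101); enqueue [0,4]
  #8 pop 7: in=010 → 111 (was 001); enqueue []
  #9 pop 1: in=111 → 001 (no change)
  #10 pop 2: in=111 → 111 (no change)
  #11 pop 0: in=111 → 111 (no change)
  #12 pop 4: in=111 → 111 (no change)

Fixpoint:
  val[0] = 111
  val[1] = 001
  val[2] = 111
  val[3] = 010
  val[4] = 111
  val[5] = 010
  val[6] = 111
  val[7] = 111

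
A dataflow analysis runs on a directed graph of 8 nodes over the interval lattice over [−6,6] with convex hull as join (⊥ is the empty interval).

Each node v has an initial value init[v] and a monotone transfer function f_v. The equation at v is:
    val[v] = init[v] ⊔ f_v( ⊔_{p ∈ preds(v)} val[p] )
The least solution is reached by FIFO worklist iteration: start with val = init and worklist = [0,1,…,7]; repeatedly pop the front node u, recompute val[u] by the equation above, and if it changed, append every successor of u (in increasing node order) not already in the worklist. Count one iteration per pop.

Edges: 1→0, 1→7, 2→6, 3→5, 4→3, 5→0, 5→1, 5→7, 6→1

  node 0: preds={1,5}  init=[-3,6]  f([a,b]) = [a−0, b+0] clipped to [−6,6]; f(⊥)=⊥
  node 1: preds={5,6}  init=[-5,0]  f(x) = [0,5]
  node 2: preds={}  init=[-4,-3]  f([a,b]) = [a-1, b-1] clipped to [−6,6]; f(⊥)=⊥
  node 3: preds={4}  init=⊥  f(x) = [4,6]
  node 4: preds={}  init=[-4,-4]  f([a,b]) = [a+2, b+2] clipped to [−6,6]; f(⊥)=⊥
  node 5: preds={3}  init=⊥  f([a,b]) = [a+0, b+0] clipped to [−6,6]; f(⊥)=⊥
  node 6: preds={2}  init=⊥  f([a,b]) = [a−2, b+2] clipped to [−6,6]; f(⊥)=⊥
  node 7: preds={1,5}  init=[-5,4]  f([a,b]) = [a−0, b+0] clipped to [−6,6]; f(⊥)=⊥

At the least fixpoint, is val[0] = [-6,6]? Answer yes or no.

no

Trace (10 dequeues):
  [1] u=0 | in [-5,0] | out [-5,6] | prev [-3,6] | push {}
  [2] u=1 | in ⊥ | out [-5,5] | prev [-5,0] | push {0}
  [3] u=2 | in ⊥ | out [-4,-3] | ==
  [4] u=3 | in [-4,-4] | out [4,6] | prev ⊥ | push {}
  [5] u=4 | in ⊥ | out [-4,-4] | ==
  [6] u=5 | in [4,6] | out [4,6] | prev ⊥ | push {1}
  [7] u=6 | in [-4,-3] | out [-6,-1] | prev ⊥ | push {}
  [8] u=7 | in [-5,6] | out [-5,6] | prev [-5,4] | push {}
  [9] u=0 | in [-5,6] | out [-5,6] | ==
  [10] u=1 | in [-6,6] | out [-5,5] | ==

Converged values:
  [0] [-5,6]
  [1] [-5,5]
  [2] [-4,-3]
  [3] [4,6]
  [4] [-4,-4]
  [5] [4,6]
  [6] [-6,-1]
  [7] [-5,6]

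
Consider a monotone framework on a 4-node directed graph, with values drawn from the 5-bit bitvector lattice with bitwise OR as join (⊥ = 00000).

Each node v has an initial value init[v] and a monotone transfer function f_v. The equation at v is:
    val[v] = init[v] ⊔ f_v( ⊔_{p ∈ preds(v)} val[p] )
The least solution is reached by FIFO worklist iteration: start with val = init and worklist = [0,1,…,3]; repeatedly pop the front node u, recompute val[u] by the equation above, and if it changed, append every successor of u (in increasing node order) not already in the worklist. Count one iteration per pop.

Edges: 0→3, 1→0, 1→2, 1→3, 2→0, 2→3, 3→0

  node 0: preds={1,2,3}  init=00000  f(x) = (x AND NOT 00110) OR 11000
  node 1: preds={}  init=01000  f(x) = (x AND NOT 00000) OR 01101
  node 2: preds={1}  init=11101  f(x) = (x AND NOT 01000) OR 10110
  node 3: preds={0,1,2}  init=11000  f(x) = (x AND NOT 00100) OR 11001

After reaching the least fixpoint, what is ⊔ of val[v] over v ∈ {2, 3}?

11111

Iteration log — 5 steps:
  step 1. node 0  ⊔preds=11101  new=11001  old=00000  +wl: 
  step 2. node 1  ⊔preds=00000  new=01101  old=01000  +wl: 0
  step 3. node 2  ⊔preds=01101  new=11111  old=11101  +wl: 
  step 4. node 3  ⊔preds=11111  new=11011  old=11000  +wl: 
  step 5. node 0  ⊔preds=11111  new=11001  stable

Least fixpoint reached:
  node 0: 11001
  node 1: 01101
  node 2: 11111
  node 3: 11011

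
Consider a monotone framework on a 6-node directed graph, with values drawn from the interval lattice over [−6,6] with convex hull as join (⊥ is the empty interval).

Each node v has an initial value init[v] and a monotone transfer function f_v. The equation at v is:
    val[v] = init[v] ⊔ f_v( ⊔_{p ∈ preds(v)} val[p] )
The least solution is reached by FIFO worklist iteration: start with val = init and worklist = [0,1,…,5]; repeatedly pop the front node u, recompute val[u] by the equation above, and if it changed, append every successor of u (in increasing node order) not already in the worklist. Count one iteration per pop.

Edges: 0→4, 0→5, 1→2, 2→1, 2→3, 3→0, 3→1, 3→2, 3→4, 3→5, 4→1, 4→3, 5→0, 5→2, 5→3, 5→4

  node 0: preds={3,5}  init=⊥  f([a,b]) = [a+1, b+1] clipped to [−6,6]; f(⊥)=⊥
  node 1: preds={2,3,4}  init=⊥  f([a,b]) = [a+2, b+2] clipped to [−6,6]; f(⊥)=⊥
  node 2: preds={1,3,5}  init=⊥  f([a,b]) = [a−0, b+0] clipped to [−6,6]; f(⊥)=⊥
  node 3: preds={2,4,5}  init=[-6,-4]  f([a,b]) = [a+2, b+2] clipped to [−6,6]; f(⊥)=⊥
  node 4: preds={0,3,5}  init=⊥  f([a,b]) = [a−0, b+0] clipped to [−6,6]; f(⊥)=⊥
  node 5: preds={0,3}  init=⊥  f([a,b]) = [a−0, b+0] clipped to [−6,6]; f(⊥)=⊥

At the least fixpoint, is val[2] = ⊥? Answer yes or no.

no

Worklist (24 pops):
  #1 pop 0: in=[-6,-4] → [-5,-3] (was ⊥); enqueue []
  #2 pop 1: in=[-6,-4] → [-4,-2] (was ⊥); enqueue []
  #3 pop 2: in=[-6,-2] → [-6,-2] (was ⊥); enqueue [1]
  #4 pop 3: in=[-6,-2] → [-6,0] (was [-6,-4]); enqueue [0,2]
  #5 pop 4: in=[-6,0] → [-6,0] (was ⊥); enqueue [3]
  #6 pop 5: in=[-6,0] → [-6,0] (was ⊥); enqueue [4]
  #7 pop 1: in=[-6,0] → [-4,2] (was [-4,-2]); enqueue []
  #8 pop 0: in=[-6,0] → [-5,1] (was [-5,-3]); enqueue [5]
  #9 pop 2: in=[-6,2] → [-6,2] (was [-6,-2]); enqueue [1]
  #10 pop 3: in=[-6,2] → [-6,4] (was [-6,0]); enqueue [0,2]
  #11 pop 4: in=[-6,4] → [-6,4] (was [-6,0]); enqueue [3]
  #12 pop 5: in=[-6,4] → [-6,4] (was [-6,0]); enqueue [4]
  #13 pop 1: in=[-6,4] → [-4,6] (was [-4,2]); enqueue []
  #14 pop 0: in=[-6,4] → [-5,5] (was [-5,1]); enqueue [5]
  #15 pop 2: in=[-6,6] → [-6,6] (was [-6,2]); enqueue [1]
  #16 pop 3: in=[-6,6] → [-6,6] (was [-6,4]); enqueue [0,2]
  #17 pop 4: in=[-6,6] → [-6,6] (was [-6,4]); enqueue [3]
  #18 pop 5: in=[-6,6] → [-6,6] (was [-6,4]); enqueue [4]
  #19 pop 1: in=[-6,6] → [-4,6] (no change)
  #20 pop 0: in=[-6,6] → [-5,6] (was [-5,5]); enqueue [5]
  #21 pop 2: in=[-6,6] → [-6,6] (no change)
  #22 pop 3: in=[-6,6] → [-6,6] (no change)
  #23 pop 4: in=[-6,6] → [-6,6] (no change)
  #24 pop 5: in=[-6,6] → [-6,6] (no change)

Fixpoint:
  val[0] = [-5,6]
  val[1] = [-4,6]
  val[2] = [-6,6]
  val[3] = [-6,6]
  val[4] = [-6,6]
  val[5] = [-6,6]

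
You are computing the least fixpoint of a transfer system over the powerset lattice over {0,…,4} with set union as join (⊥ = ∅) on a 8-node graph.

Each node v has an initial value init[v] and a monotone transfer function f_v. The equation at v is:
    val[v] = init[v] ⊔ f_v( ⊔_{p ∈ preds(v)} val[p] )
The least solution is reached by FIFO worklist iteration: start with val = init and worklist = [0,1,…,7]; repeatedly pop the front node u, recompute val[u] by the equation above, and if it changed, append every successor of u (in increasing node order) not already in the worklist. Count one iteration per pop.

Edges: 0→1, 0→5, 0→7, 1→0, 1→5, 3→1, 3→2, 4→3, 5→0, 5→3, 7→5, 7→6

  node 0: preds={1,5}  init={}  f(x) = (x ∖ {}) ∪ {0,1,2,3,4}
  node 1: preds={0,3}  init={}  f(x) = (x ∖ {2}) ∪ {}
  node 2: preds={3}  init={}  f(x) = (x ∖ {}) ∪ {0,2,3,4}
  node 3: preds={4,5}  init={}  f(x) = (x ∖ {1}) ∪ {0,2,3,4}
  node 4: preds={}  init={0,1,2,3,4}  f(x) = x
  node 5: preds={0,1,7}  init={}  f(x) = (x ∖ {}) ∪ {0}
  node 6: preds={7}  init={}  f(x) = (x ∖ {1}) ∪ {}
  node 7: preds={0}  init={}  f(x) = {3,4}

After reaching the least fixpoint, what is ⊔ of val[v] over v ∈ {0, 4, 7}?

Trace (14 dequeues):
  [1] u=0 | in {} | out {0,1,2,3,4} | prev {} | push {}
  [2] u=1 | in {0,1,2,3,4} | out {0,1,3,4} | prev {} | push {0}
  [3] u=2 | in {} | out {0,2,3,4} | prev {} | push {}
  [4] u=3 | in {0,1,2,3,4} | out {0,2,3,4} | prev {} | push {1,2}
  [5] u=4 | in {} | out {0,1,2,3,4} | ==
  [6] u=5 | in {0,1,2,3,4} | out {0,1,2,3,4} | prev {} | push {3}
  [7] u=6 | in {} | out {} | ==
  [8] u=7 | in {0,1,2,3,4} | out {3,4} | prev {} | push {5,6}
  [9] u=0 | in {0,1,2,3,4} | out {0,1,2,3,4} | ==
  [10] u=1 | in {0,1,2,3,4} | out {0,1,3,4} | ==
  [11] u=2 | in {0,2,3,4} | out {0,2,3,4} | ==
  [12] u=3 | in {0,1,2,3,4} | out {0,2,3,4} | ==
  [13] u=5 | in {0,1,2,3,4} | out {0,1,2,3,4} | ==
  [14] u=6 | in {3,4} | out {3,4} | prev {} | push {}

Converged values:
  [0] {0,1,2,3,4}
  [1] {0,1,3,4}
  [2] {0,2,3,4}
  [3] {0,2,3,4}
  [4] {0,1,2,3,4}
  [5] {0,1,2,3,4}
  [6] {3,4}
  [7] {3,4}

{0,1,2,3,4}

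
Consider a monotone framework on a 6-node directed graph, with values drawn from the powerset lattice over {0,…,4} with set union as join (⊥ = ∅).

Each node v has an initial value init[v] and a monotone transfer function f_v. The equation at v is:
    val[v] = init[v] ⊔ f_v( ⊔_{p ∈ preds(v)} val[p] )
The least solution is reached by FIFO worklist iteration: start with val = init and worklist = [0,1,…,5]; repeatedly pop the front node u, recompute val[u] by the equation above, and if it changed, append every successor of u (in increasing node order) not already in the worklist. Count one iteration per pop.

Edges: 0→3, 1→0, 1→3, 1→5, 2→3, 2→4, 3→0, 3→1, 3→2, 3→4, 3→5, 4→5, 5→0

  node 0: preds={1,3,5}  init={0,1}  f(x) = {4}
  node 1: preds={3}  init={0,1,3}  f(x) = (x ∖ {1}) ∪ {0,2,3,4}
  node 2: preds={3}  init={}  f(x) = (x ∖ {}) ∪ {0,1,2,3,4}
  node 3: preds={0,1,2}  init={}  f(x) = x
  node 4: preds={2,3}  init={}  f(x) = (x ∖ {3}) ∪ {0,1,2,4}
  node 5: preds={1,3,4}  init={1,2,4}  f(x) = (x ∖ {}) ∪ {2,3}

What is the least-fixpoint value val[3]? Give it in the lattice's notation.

Trace (9 dequeues):
  [1] u=0 | in {0,1,2,3,4} | out {0,1,4} | prev {0,1} | push {}
  [2] u=1 | in {} | out {0,1,2,3,4} | prev {0,1,3} | push {0}
  [3] u=2 | in {} | out {0,1,2,3,4} | prev {} | push {}
  [4] u=3 | in {0,1,2,3,4} | out {0,1,2,3,4} | prev {} | push {1,2}
  [5] u=4 | in {0,1,2,3,4} | out {0,1,2,4} | prev {} | push {}
  [6] u=5 | in {0,1,2,3,4} | out {0,1,2,3,4} | prev {1,2,4} | push {}
  [7] u=0 | in {0,1,2,3,4} | out {0,1,4} | ==
  [8] u=1 | in {0,1,2,3,4} | out {0,1,2,3,4} | ==
  [9] u=2 | in {0,1,2,3,4} | out {0,1,2,3,4} | ==

Converged values:
  [0] {0,1,4}
  [1] {0,1,2,3,4}
  [2] {0,1,2,3,4}
  [3] {0,1,2,3,4}
  [4] {0,1,2,4}
  [5] {0,1,2,3,4}

{0,1,2,3,4}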